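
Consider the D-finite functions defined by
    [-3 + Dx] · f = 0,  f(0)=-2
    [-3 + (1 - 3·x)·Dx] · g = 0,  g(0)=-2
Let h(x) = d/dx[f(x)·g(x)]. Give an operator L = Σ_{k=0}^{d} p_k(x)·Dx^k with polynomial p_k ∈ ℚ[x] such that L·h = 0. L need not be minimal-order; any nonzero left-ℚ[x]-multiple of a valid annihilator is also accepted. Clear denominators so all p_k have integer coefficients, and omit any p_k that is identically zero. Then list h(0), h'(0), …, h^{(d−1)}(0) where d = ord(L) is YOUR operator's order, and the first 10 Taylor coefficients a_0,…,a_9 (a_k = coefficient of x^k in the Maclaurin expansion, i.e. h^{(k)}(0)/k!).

L = (15 - 36·x + 27·x^2) + (-2 + 9·x - 9·x^2)·Dx  (order 1).
h: a_k = 24, 180, 864, 3510, 13203, 475551/10, 166455, 79899129/140, 215727867/112, 7190929629/1120, …
ICs: h(0) = 24.

f: a_k = -2, -6, -9, -9, -27/4, -81/20, -81/40, -243/280, -729/2240, -243/2240, …
g: a_k = -2, -6, -18, -54, -162, -486, -1458, -4374, -13122, -39366, …
L₀ := L_f ⊗_s L_g (sym. prod.), ord ≤ 1.
h₀' ⇒ L via d/dx closure of L₀.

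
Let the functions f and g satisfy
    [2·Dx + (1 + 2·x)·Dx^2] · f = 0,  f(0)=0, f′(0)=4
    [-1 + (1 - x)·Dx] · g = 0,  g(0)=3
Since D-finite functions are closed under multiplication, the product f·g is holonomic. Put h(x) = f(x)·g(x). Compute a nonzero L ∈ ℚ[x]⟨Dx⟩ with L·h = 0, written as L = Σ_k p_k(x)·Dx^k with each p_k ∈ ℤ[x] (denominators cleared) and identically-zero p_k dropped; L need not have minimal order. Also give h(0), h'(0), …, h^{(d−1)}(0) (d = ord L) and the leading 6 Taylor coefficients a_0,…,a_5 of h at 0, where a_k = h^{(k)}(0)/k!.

L = 2 + 6·x·Dx + (-1 - x + 2·x^2)·Dx^2  (order 2).
h: a_k = 0, 12, 0, 16, -8, 152/5, …
ICs: h(0) = 0, h′(0) = 12.

f: a_k = 0, 4, -4, 16/3, -8, 64/5, …
g: a_k = 3, 3, 3, 3, 3, 3, …
f·g: L₀ = L_f ⊗_s L_g, ord ≤ 2·1.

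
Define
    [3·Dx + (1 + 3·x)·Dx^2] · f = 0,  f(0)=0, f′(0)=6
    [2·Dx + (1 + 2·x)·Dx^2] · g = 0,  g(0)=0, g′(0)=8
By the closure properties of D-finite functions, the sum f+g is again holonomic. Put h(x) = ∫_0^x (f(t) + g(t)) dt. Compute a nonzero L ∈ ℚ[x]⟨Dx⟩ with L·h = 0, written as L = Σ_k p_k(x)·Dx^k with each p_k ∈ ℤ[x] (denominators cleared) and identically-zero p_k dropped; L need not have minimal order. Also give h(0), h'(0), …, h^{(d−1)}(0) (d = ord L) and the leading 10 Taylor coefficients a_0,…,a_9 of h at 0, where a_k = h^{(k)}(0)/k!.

L = 12·Dx^2 + (10 + 24·x)·Dx^3 + (1 + 5·x + 6·x^2)·Dx^4  (order 4).
h: a_k = 0, 0, 7, -17/3, 43/6, -113/10, 307/15, -857/21, 349/4, -7073/36, …
ICs: h(0) = 0, h′(0) = 0, h′′(0) = 14, h′′′(0) = -34.

f: a_k = 0, 6, -9, 18, -81/2, 486/5, -243, 4374/7, -6561/4, 4374, …
g: a_k = 0, 8, -8, 32/3, -16, 128/5, -128/3, 512/7, -128, 2048/9, …
L₀ := lclm(L_f,L_g); ord L₀ ≤ 2+2.
h=∫h₀ ⇒ L = L₀·Dx.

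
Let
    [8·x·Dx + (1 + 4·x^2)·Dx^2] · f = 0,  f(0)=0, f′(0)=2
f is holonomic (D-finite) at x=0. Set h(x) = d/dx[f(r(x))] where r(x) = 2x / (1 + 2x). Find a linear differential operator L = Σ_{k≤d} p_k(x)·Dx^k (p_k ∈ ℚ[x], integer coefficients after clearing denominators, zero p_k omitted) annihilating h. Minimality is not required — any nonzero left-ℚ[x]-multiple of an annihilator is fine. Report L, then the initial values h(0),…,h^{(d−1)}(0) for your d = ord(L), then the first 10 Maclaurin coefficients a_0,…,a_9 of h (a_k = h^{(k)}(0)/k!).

L = (4 + 40·x) + (1 + 4·x + 20·x^2)·Dx  (order 1).
h: a_k = 4, -16, -16, 384, -1216, -2816, 35584, -86016, -367616, 3190784, …
ICs: h(0) = 4.

f: a_k = 0, 2, 0, -8/3, 0, 32/5, 0, -128/7, 0, 512/9, …
f∘r: x↦r, Dx↦Dx/r' in L_f ⇒ L₀.
h₀' ⇒ L via d/dx closure of L₀.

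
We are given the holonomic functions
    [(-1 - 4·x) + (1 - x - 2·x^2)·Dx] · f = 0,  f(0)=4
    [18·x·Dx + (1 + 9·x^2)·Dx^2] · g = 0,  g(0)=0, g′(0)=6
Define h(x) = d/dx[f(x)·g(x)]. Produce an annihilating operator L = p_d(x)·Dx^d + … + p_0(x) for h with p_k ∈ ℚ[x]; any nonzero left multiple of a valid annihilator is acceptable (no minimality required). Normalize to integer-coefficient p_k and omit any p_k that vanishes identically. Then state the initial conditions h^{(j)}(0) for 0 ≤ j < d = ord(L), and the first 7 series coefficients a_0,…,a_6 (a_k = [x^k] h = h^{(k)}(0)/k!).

L = (-30 + 2106·x^2 + 3888·x^3 + 11664·x^4) + (15 + 78·x + 27·x^2 + 306·x^3 + 3888·x^4 + 7776·x^5)·Dx + (-2 - 7·x - 59·x^2 + 9·x^3 - 261·x^4 + 648·x^5 + 972·x^6)·Dx^2  (order 2).
h: a_k = 24, 48, 0, 192, 2184, 15984/5, -38256/5, …
ICs: h(0) = 24, h′(0) = 48.

f: a_k = 4, 4, 12, 20, 44, 84, 172, …
g: a_k = 0, 6, 0, -18, 0, 486/5, 0, …
h₀=f·g: eliminate ⇒ L₀, order ≤ 1·2.
Differentiate: ansatz ord ≤ ord L₀ ⇒ L.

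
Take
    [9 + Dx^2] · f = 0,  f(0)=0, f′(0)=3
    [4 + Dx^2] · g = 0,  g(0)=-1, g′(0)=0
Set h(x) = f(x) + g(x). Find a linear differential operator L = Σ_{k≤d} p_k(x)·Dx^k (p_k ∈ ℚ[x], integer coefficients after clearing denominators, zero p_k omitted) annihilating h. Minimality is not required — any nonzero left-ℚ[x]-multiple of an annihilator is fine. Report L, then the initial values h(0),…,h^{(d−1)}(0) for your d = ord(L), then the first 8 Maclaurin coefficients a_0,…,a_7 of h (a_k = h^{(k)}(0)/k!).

f: a_k = 0, 3, 0, -9/2, 0, 81/40, 0, -243/560, …
g: a_k = -1, 0, 2, 0, -2/3, 0, 4/45, 0, …
Weyl lclm of L_f,L_g ⇒ L₀ (ord ≤ 4).
L = 36 + 13·Dx^2 + Dx^4  (order 4).
h: a_k = -1, 3, 2, -9/2, -2/3, 81/40, 4/45, -243/560, …
ICs: h(0) = -1, h′(0) = 3, h′′(0) = 4, h′′′(0) = -27.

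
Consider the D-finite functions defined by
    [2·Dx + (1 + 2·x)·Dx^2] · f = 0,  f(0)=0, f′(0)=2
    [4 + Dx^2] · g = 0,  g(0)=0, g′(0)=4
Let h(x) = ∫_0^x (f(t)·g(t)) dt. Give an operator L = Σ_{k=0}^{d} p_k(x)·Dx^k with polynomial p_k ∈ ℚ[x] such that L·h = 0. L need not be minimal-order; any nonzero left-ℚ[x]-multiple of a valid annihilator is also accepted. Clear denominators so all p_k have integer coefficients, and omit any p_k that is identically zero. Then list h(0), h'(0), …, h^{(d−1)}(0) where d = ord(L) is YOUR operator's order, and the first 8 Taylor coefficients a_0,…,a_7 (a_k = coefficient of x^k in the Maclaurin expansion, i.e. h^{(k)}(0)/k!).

L = (-48 + 192·x + 1216·x^2 + 2048·x^3 + 1024·x^4)·Dx + (32 + 320·x + 768·x^2 + 512·x^3)·Dx^2 + (160·x + 672·x^2 + 1024·x^3 + 512·x^4)·Dx^3 + (8 + 80·x + 192·x^2 + 128·x^3)·Dx^4 + (3 + 28·x + 92·x^2 + 128·x^3 + 64·x^4)·Dx^5  (order 5).
h: a_k = 0, 0, 0, 8/3, -2, 16/15, -16/9, 176/63, …
ICs: h(0) = 0, h′(0) = 0, h′′(0) = 0, h′′′(0) = 16, h′′′′(0) = -48.

f: a_k = 0, 2, -2, 8/3, -4, 32/5, -32/3, 128/7, …
g: a_k = 0, 4, 0, -8/3, 0, 8/15, 0, -16/315, …
h₀=f·g: eliminate ⇒ L₀, order ≤ 2·2.
∫: right-multiply L₀ by Dx.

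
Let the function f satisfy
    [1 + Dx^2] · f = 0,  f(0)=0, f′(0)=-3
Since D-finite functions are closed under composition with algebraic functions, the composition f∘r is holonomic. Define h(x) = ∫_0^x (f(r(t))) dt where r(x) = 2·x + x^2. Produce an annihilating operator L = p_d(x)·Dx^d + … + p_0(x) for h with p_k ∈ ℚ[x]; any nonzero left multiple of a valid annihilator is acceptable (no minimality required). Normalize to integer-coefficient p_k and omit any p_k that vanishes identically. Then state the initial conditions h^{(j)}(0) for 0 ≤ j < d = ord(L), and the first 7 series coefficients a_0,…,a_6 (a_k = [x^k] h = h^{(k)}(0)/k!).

f: a_k = 0, -3, 0, 1/2, 0, -1/40, 0, …
L₀ from L_f via x↦r, Dx↦r'^{-1}Dx.
h=∫₀ˣh₀: take L = L₀·Dx.
L = (4 + 12·x + 12·x^2 + 4·x^3)·Dx - Dx^2 + (1 + x)·Dx^3  (order 3).
h: a_k = 0, 0, -3, -1, 1, 6/5, 11/30, …
ICs: h(0) = 0, h′(0) = 0, h′′(0) = -6.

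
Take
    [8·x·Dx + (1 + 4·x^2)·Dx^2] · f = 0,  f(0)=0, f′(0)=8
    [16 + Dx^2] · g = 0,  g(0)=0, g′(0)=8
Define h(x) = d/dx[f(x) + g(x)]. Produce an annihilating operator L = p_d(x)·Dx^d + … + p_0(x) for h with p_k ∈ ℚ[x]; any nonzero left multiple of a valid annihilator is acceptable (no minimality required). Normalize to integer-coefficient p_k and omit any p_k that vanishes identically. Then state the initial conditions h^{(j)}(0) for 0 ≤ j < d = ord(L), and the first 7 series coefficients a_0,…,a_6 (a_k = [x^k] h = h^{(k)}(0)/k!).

L = (-512·x + 5120·x^3 + 4096·x^5) + (16 + 512·x^2 + 2304·x^4 + 2048·x^6)·Dx + (-32·x + 320·x^3 + 256·x^5)·Dx^2 + (1 + 32·x^2 + 144·x^4 + 128·x^6)·Dx^3  (order 3).
h: a_k = 16, 0, -96, 0, 640/3, 0, -25088/45, …
ICs: h(0) = 16, h′(0) = 0, h′′(0) = -192.

f: a_k = 0, 8, 0, -32/3, 0, 128/5, 0, …
g: a_k = 0, 8, 0, -64/3, 0, 256/15, 0, …
h₀=f+g: left-lcm gives L₀, ord ≤ 4.
Differentiate: ansatz ord ≤ ord L₀ ⇒ L.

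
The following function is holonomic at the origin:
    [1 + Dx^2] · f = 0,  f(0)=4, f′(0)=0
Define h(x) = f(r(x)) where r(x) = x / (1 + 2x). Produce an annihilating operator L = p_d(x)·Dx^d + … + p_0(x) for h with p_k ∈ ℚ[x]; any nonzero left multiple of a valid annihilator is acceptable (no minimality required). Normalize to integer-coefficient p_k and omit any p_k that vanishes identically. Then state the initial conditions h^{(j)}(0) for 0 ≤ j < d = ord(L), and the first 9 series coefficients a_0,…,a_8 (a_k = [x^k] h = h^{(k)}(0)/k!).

f: a_k = 4, 0, -2, 0, 1/6, 0, -1/180, 0, 1/10080, …
f∘r: x↦r, Dx↦Dx/r' in L_f ⇒ L₀.
L = 1 + (4 + 24·x + 48·x^2 + 32·x^3)·Dx + (1 + 8·x + 24·x^2 + 32·x^3 + 16·x^4)·Dx^2  (order 2).
h: a_k = 4, 0, -2, 8, -143/6, 188/3, -27601/180, 1787/5, -8095583/10080, …
ICs: h(0) = 4, h′(0) = 0.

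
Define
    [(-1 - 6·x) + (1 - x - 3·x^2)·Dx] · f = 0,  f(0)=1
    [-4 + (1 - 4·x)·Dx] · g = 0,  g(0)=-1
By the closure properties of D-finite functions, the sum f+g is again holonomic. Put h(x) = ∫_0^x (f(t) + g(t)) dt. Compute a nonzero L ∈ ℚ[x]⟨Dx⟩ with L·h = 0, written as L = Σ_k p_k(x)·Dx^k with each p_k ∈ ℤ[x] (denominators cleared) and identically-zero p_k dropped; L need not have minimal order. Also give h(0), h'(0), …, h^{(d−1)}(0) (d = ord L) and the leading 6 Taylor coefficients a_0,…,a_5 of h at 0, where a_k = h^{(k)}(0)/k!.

L = (-72·x + 72·x^2 - 96·x^3)·Dx + (8 - 6·x - 66·x^2 + 112·x^3 - 192·x^4)·Dx^2 + (-1 + 7·x - 15·x^2 + 10·x^3 + 20·x^4 - 48·x^5)·Dx^3  (order 3).
h: a_k = 0, 0, -3/2, -4, -57/4, -237/5, …
ICs: h(0) = 0, h′(0) = 0, h′′(0) = -3.

f: a_k = 1, 1, 4, 7, 19, 40, …
g: a_k = -1, -4, -16, -64, -256, -1024, …
Sum ⇒ L₀ = lclm(L_f,L_g) in ℚ(x)⟨Dx⟩.
h=∫₀ˣh₀: take L = L₀·Dx.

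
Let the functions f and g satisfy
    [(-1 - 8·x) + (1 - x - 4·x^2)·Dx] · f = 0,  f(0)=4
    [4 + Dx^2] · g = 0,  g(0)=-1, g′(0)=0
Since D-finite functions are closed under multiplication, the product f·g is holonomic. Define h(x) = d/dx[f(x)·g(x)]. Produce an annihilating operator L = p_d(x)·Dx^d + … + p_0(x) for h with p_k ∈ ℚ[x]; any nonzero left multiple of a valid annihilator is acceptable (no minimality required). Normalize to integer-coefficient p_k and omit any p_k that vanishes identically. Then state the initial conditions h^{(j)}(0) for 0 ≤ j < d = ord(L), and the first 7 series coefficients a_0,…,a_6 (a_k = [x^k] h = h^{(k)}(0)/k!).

f: a_k = 4, 4, 20, 36, 116, 260, 724, …
g: a_k = -1, 0, 2, 0, -2/3, 0, 4/45, …
L₀ := L_f ⊗_s L_g (sym. prod.), ord ≤ 2.
h₀' ⇒ L via d/dx closure of L₀.
L = (18 - 8·x - 28·x^2 + 32·x^3 + 64·x^4) + (4 + 34·x + 24·x^2 + 64·x^3)·Dx + (-1 + x^2 + 8·x^3 + 16·x^4)·Dx^2  (order 2).
h: a_k = -4, -24, -84, -944/3, -2860/3, -45448/15, -399308/45, …
ICs: h(0) = -4, h′(0) = -24.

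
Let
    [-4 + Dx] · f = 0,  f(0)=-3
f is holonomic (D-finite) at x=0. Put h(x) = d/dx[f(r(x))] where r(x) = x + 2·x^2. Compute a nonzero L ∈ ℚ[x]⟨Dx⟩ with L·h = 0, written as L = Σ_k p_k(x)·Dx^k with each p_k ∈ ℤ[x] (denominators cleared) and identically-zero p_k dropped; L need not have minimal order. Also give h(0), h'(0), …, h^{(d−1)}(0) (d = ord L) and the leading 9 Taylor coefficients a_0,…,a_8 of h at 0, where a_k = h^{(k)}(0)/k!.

f: a_k = -3, -12, -24, -32, -32, -128/5, -256/15, -1024/105, -512/105, …
f∘r: x↦r, Dx↦Dx/r' in L_f ⇒ L₀.
h=h₀': d/dx-closure on L₀ ⇒ L.
L = (8 + 32·x + 64·x^2) + (-1 - 4·x)·Dx  (order 1).
h: a_k = -12, -96, -384, -1280, -3328, -38912/5, -237568/15, -3129344/105, -1073152/21, …
ICs: h(0) = -12.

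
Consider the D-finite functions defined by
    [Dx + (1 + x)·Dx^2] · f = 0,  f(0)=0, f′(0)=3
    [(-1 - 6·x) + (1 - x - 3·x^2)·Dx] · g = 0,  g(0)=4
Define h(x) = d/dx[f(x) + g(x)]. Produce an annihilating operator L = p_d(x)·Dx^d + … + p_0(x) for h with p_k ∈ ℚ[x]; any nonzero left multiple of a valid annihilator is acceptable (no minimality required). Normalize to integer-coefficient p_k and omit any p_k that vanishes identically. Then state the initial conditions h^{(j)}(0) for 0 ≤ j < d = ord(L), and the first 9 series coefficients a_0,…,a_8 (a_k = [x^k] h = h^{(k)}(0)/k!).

L = (-58 - 350·x - 636·x^2 - 756·x^3 - 324·x^4) + (-40 - 364·x - 976·x^2 - 1632·x^3 - 1530·x^4 - 540·x^5)·Dx + (9 + 31·x + 27·x^2 - 115·x^3 - 345·x^4 - 333·x^5 - 108·x^6)·Dx^2  (order 2).
h: a_k = 7, 29, 87, 301, 803, 2325, 6079, 16253, 41727, …
ICs: h(0) = 7, h′(0) = 29.

f: a_k = 0, 3, -3/2, 1, -3/4, 3/5, -1/2, 3/7, -3/8, …
g: a_k = 4, 4, 16, 28, 76, 160, 388, 868, 2032, …
Weyl lclm of L_f,L_g ⇒ L₀ (ord ≤ 3).
h=h₀': d/dx-closure on L₀ ⇒ L.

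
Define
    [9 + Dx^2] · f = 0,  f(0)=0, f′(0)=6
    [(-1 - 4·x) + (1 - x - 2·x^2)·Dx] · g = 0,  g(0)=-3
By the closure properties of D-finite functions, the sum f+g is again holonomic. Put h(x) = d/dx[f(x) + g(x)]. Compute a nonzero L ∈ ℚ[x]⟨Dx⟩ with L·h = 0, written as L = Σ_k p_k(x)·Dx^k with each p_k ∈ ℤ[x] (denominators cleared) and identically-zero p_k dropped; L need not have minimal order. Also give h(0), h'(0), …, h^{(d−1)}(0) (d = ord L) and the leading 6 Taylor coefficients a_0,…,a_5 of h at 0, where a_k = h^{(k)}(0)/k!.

f: a_k = 0, 6, 0, -9, 0, 81/20, …
g: a_k = -3, -3, -9, -15, -33, -63, …
h₀=f+g: left-lcm gives L₀, ord ≤ 3.
h₀' ⇒ L via d/dx closure of L₀.
L = (954 + 3600·x + 8154·x^2 + 4140·x^3 + 5760·x^4 + 3888·x^5 + 2592·x^6) + (-117 - 369·x + 585·x^2 + 747·x^3 + 90·x^4 + 828·x^5 + 1512·x^6 + 864·x^7)·Dx + (106 + 400·x + 906·x^2 + 460·x^3 + 640·x^4 + 432·x^5 + 288·x^6)·Dx^2 + (-13 - 41·x + 65·x^2 + 83·x^3 + 10·x^4 + 92·x^5 + 168·x^6 + 96·x^7)·Dx^3  (order 3).
h: a_k = 3, -18, -72, -132, -1179/4, -774, …
ICs: h(0) = 3, h′(0) = -18, h′′(0) = -144.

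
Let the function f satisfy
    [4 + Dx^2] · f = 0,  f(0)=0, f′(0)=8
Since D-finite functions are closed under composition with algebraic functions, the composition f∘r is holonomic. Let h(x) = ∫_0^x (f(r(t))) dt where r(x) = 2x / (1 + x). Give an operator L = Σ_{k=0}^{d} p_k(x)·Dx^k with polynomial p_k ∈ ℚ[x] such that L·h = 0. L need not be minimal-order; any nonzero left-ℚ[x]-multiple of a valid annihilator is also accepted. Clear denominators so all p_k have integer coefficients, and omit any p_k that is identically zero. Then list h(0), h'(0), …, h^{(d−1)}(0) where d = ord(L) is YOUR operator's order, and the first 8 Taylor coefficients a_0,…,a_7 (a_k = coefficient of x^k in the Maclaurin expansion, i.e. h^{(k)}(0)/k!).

L = 16·Dx + (2 + 6·x + 6·x^2 + 2·x^3)·Dx^2 + (1 + 4·x + 6·x^2 + 4·x^3 + x^4)·Dx^3  (order 3).
h: a_k = 0, 0, 8, -16/3, -20/3, 112/5, -1544/45, 240/7, …
ICs: h(0) = 0, h′(0) = 0, h′′(0) = 16.

f: a_k = 0, 8, 0, -16/3, 0, 16/15, 0, -32/315, …
h₀=f(r): pull back L_f along r ⇒ L₀.
Integrate: L := L₀·Dx.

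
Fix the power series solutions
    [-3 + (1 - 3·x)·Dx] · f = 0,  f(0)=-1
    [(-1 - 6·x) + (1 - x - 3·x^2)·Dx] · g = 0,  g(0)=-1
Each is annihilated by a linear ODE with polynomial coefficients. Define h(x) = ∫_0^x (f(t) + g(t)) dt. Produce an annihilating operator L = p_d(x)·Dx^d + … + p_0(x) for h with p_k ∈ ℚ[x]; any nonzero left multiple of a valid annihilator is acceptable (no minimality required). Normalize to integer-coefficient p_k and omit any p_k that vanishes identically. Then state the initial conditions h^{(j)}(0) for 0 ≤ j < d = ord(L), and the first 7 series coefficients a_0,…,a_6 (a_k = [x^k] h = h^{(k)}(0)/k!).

f: a_k = -1, -3, -9, -27, -81, -243, -729, …
g: a_k = -1, -1, -4, -7, -19, -40, -97, …
h₀=f+g: left-lcm gives L₀, ord ≤ 2.
h=∫₀ˣh₀: take L = L₀·Dx.
L = (6 - 108·x + 162·x^2 - 162·x^3)·Dx + (10 - 6·x - 108·x^2 + 270·x^3 - 324·x^4)·Dx^2 + (-2 + 14·x - 33·x^2 + 18·x^3 + 54·x^4 - 81·x^5)·Dx^3  (order 3).
h: a_k = 0, -2, -2, -13/3, -17/2, -20, -283/6, …
ICs: h(0) = 0, h′(0) = -2, h′′(0) = -4.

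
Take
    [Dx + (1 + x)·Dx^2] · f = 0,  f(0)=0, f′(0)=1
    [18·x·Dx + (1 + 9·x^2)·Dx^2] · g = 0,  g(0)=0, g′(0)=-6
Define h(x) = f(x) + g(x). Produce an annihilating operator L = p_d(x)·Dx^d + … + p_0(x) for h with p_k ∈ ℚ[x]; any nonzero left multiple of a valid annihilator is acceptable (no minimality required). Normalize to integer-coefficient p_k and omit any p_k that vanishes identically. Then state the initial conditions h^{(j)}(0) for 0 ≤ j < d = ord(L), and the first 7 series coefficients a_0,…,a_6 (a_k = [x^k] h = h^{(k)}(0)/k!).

f: a_k = 0, 1, -1/2, 1/3, -1/4, 1/5, -1/6, …
g: a_k = 0, -6, 0, 18, 0, -486/5, 0, …
f+g: L₀ = lclm(L_f,L_g), ord ≤ 2+2.
L = (-18 - 54·x + 486·x^2 + 162·x^3)·Dx + (-20 - 36·x + 432·x^2 + 972·x^3 + 324·x^4)·Dx^2 + (-1 + 17·x + 18·x^2 + 162·x^3 + 243·x^4 + 81·x^5)·Dx^3  (order 3).
h: a_k = 0, -5, -1/2, 55/3, -1/4, -97, -1/6, …
ICs: h(0) = 0, h′(0) = -5, h′′(0) = -1.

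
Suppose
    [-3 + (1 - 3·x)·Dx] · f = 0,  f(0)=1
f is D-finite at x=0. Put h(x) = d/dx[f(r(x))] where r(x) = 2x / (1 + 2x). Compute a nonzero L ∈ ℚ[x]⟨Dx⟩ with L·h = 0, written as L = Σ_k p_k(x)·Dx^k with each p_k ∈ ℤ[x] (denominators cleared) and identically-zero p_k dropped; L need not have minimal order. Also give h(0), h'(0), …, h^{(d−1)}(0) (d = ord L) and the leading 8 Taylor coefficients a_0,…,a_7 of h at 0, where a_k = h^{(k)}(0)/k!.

f: a_k = 1, 3, 9, 27, 81, 243, 729, 2187, …
f∘r: x↦r, Dx↦Dx/r' in L_f ⇒ L₀.
Derive L from L₀ (diff closure).
L = 8 + (-1 + 4·x)·Dx  (order 1).
h: a_k = 6, 48, 288, 1536, 7680, 36864, 172032, 786432, …
ICs: h(0) = 6.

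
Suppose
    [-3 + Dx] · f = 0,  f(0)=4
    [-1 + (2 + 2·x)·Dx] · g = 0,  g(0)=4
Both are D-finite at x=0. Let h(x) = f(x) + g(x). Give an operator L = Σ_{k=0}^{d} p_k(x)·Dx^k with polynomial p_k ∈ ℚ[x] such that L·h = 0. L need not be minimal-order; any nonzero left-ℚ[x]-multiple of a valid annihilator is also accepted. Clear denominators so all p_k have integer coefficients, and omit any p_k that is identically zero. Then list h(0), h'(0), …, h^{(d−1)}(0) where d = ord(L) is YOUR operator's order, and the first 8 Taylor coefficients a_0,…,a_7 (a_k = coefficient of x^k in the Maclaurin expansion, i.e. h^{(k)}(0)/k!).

L = (21 + 18·x) + (-37 - 72·x - 36·x^2)·Dx + (10 + 22·x + 12·x^2)·Dx^2  (order 2).
h: a_k = 8, 14, 35/2, 73/4, 427/32, 2627/320, 5079/1280, 32259/17920, …
ICs: h(0) = 8, h′(0) = 14.

f: a_k = 4, 12, 18, 18, 27/2, 81/10, 81/20, 243/140, …
g: a_k = 4, 2, -1/2, 1/4, -5/32, 7/64, -21/256, 33/512, …
Sum ⇒ L₀ = lclm(L_f,L_g) in ℚ(x)⟨Dx⟩.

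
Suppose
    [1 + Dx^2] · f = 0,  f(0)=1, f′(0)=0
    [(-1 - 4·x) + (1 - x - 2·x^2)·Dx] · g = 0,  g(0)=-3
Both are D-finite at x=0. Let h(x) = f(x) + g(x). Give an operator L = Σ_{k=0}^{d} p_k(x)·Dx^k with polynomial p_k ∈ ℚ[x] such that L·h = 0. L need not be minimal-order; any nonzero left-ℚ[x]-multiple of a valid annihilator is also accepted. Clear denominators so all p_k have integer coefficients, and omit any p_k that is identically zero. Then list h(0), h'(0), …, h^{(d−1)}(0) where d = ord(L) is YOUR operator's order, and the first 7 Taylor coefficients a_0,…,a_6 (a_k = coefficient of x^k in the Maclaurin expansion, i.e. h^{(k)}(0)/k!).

f: a_k = 1, 0, -1/2, 0, 1/24, 0, -1/720, …
g: a_k = -3, -3, -9, -15, -33, -63, -129, …
f+g: L₀ = lclm(L_f,L_g), ord ≤ 2+1.
L = (-31 - 146·x - 133·x^2 - 184·x^3 - 20·x^4 - 16·x^5) + (7 + 3·x - 3·x^2 - 37·x^3 - 42·x^4 - 12·x^5 - 8·x^6)·Dx + (-31 - 146·x - 133·x^2 - 184·x^3 - 20·x^4 - 16·x^5)·Dx^2 + (7 + 3·x - 3·x^2 - 37·x^3 - 42·x^4 - 12·x^5 - 8·x^6)·Dx^3  (order 3).
h: a_k = -2, -3, -19/2, -15, -791/24, -63, -92881/720, …
ICs: h(0) = -2, h′(0) = -3, h′′(0) = -19.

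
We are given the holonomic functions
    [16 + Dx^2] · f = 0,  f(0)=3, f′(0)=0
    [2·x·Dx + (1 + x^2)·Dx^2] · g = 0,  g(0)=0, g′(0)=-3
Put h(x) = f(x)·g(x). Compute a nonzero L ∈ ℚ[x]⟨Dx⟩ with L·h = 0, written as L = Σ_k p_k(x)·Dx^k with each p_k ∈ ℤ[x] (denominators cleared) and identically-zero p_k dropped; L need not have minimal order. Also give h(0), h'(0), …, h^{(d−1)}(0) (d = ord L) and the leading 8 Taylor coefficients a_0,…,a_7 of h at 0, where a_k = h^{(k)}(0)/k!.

L = (5440 + 19136·x^2 + 25856·x^4 + 16384·x^6 + 4096·x^8) + (1152·x + 3200·x^3 + 3072·x^5 + 1024·x^7)·Dx + (612 + 2252·x^2 + 3168·x^4 + 2048·x^6 + 512·x^8)·Dx^2 + (72·x + 200·x^3 + 192·x^5 + 64·x^7)·Dx^3 + (17 + 66·x^2 + 97·x^4 + 64·x^6 + 16·x^8)·Dx^4  (order 4).
h: a_k = 0, -9, 0, 75, 0, -609/5, 0, 3461/35, …
ICs: h(0) = 0, h′(0) = -9, h′′(0) = 0, h′′′(0) = 450.

f: a_k = 3, 0, -24, 0, 32, 0, -256/15, 0, …
g: a_k = 0, -3, 0, 1, 0, -3/5, 0, 3/7, …
L₀ := L_f ⊗_s L_g (sym. prod.), ord ≤ 4.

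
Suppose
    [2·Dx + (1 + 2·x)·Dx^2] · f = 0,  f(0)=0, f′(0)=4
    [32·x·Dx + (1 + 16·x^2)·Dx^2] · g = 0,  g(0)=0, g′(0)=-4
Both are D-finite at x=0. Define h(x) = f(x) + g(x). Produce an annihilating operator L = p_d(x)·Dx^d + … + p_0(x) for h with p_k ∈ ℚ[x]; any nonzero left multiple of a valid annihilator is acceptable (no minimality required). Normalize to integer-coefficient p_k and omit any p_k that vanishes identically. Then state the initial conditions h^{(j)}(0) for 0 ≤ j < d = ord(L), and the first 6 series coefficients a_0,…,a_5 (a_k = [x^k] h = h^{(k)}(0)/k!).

f: a_k = 0, 4, -4, 16/3, -8, 64/5, …
g: a_k = 0, -4, 0, 64/3, 0, -1024/5, …
Weyl lclm of L_f,L_g ⇒ L₀ (ord ≤ 4).
L = (-32 - 192·x + 1536·x^2 + 1024·x^3)·Dx + (-20 - 64·x + 576·x^2 + 3072·x^3 + 2048·x^4)·Dx^2 + (-1 + 14·x + 32·x^2 + 256·x^3 + 768·x^4 + 512·x^5)·Dx^3  (order 3).
h: a_k = 0, 0, -4, 80/3, -8, -192, …
ICs: h(0) = 0, h′(0) = 0, h′′(0) = -8.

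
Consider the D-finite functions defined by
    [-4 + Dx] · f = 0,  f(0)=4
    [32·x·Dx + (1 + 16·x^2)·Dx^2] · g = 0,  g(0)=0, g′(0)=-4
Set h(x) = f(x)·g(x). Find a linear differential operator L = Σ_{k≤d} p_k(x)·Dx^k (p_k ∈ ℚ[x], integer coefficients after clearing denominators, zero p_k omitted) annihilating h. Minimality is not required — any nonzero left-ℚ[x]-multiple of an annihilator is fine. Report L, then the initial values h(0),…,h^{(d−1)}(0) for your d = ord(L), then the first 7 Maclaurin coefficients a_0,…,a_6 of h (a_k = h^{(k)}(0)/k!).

L = (16 - 128·x + 256·x^2) + (-8 + 32·x - 128·x^2)·Dx + (1 + 16·x^2)·Dx^2  (order 2).
h: a_k = 0, -16, -64, -128/3, 512/3, -1536/5, -22528/9, …
ICs: h(0) = 0, h′(0) = -16.

f: a_k = 4, 16, 32, 128/3, 128/3, 512/15, 1024/45, …
g: a_k = 0, -4, 0, 64/3, 0, -1024/5, 0, …
f·g: L₀ = L_f ⊗_s L_g, ord ≤ 1·2.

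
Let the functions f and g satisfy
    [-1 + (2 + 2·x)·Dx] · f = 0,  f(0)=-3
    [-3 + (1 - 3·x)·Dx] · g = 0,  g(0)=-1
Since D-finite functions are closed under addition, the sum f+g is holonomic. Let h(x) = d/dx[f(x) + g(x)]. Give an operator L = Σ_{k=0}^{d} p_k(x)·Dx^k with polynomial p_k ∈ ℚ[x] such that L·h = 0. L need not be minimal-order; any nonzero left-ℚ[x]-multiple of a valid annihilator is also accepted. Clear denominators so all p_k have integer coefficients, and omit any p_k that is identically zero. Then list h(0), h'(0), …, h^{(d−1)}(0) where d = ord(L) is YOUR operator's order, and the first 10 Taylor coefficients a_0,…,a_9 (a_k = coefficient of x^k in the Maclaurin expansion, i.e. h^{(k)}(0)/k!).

f: a_k = -3, -3/2, 3/8, -3/16, 15/128, -21/256, 63/1024, -99/2048, 1287/32768, -2145/65536, …
g: a_k = -1, -3, -9, -27, -81, -243, -729, -2187, -6561, -19683, …
f+g: L₀ = lclm(L_f,L_g), ord ≤ 1+1.
h₀' ⇒ L via d/dx closure of L₀.
L = (-126 - 54·x) + (-213 - 450·x - 189·x^2)·Dx + (26 - 34·x - 114·x^2 - 54·x^3)·Dx^2  (order 2).
h: a_k = -9/2, -69/4, -1305/16, -10353/32, -311145/256, -2239299/512, -31353525/2048, -214989561/4096, -11609525097/65536, -77396668815/131072, …
ICs: h(0) = -9/2, h′(0) = -69/4.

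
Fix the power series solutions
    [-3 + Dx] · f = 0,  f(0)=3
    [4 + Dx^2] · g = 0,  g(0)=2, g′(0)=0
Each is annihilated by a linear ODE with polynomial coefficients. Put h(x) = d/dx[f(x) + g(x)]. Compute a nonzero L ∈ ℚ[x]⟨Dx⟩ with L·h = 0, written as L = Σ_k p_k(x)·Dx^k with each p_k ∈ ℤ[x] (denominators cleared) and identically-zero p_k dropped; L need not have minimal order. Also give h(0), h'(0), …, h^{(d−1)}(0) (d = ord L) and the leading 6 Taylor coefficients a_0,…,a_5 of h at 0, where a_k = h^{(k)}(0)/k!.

L = 12 - 4·Dx + 3·Dx^2 - Dx^3  (order 3).
h: a_k = 9, 19, 81/2, 275/6, 243/8, 2059/120, …
ICs: h(0) = 9, h′(0) = 19, h′′(0) = 81.

f: a_k = 3, 9, 27/2, 27/2, 81/8, 243/40, …
g: a_k = 2, 0, -4, 0, 4/3, 0, …
Weyl lclm of L_f,L_g ⇒ L₀ (ord ≤ 3).
h₀' ⇒ L via d/dx closure of L₀.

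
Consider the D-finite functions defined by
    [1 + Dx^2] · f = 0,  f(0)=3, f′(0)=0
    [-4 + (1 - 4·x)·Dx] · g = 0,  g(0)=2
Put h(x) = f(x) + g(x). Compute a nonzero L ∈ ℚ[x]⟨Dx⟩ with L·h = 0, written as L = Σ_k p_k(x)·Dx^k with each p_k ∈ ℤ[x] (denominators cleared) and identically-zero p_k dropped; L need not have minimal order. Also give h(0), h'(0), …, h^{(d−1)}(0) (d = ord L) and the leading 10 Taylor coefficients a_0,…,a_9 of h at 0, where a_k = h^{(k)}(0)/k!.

L = (-388 + 32·x - 64·x^2) + (33 - 140·x + 48·x^2 - 64·x^3)·Dx + (-388 + 32·x - 64·x^2)·Dx^2 + (33 - 140·x + 48·x^2 - 64·x^3)·Dx^3  (order 3).
h: a_k = 5, 8, 61/2, 128, 4097/8, 2048, 1966079/240, 32768, 1761607681/13440, 524288, …
ICs: h(0) = 5, h′(0) = 8, h′′(0) = 61.

f: a_k = 3, 0, -3/2, 0, 1/8, 0, -1/240, 0, 1/13440, 0, …
g: a_k = 2, 8, 32, 128, 512, 2048, 8192, 32768, 131072, 524288, …
Sum ⇒ L₀ = lclm(L_f,L_g) in ℚ(x)⟨Dx⟩.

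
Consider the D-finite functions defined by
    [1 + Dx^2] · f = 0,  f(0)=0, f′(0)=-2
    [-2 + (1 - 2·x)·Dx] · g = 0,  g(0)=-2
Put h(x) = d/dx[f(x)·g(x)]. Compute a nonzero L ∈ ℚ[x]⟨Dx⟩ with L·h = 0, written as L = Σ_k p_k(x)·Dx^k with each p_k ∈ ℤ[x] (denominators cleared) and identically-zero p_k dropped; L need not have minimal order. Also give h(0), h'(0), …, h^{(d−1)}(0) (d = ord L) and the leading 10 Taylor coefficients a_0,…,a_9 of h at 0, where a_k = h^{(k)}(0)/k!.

L = (-7 - 4·x + 4·x^2) + (-4 + 8·x)·Dx + (1 - 4·x + 4·x^2)·Dx^2  (order 2).
h: a_k = 4, 16, 46, 368/3, 1841/6, 3682/5, 309287/180, 1237148/315, 12724951/1440, 12724951/648, …
ICs: h(0) = 4, h′(0) = 16.

f: a_k = 0, -2, 0, 1/3, 0, -1/60, 0, 1/2520, 0, -1/181440, …
g: a_k = -2, -4, -8, -16, -32, -64, -128, -256, -512, -1024, …
Sym-product of L_f,L_g gives L₀ (≤ ord 2).
h₀' ⇒ L via d/dx closure of L₀.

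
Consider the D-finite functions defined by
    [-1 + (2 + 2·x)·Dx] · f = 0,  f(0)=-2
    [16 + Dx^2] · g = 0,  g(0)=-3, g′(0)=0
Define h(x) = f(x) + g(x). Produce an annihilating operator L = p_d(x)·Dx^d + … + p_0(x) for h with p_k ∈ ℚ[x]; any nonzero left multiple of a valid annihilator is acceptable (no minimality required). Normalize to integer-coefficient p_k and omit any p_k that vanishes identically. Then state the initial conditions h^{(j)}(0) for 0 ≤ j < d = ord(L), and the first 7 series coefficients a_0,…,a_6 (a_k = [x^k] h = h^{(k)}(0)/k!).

f: a_k = -2, -1, 1/4, -1/8, 5/64, -7/128, 21/512, …
g: a_k = -3, 0, 24, 0, -32, 0, 256/15, …
f+g: L₀ = lclm(L_f,L_g), ord ≤ 1+2.
L = (-1072 - 2048·x - 1024·x^2) + (2016 + 6112·x + 6144·x^2 + 2048·x^3)·Dx + (-67 - 128·x - 64·x^2)·Dx^2 + (126 + 382·x + 384·x^2 + 128·x^3)·Dx^3  (order 3).
h: a_k = -5, -1, 97/4, -1/8, -2043/64, -7/128, 131387/7680, …
ICs: h(0) = -5, h′(0) = -1, h′′(0) = 97/2.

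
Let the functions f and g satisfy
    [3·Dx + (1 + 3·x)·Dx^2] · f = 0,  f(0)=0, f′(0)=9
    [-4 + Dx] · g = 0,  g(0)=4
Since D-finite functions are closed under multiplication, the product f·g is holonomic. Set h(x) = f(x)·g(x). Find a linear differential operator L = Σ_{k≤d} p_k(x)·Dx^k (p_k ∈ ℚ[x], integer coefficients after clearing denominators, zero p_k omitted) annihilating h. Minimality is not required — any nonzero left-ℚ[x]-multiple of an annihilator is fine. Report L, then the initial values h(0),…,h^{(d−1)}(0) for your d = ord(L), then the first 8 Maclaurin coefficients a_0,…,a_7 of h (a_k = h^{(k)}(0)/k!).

f: a_k = 0, 9, -27/2, 27, -243/4, 729/5, -729/2, 6561/7, …
g: a_k = 4, 16, 32, 128/3, 128/3, 512/15, 1024/45, 4096/315, …
h₀=f·g: eliminate ⇒ L₀, order ≤ 2·1.
L = (4 + 48·x) + (-5 - 24·x)·Dx + (1 + 3·x)·Dx^2  (order 2).
h: a_k = 0, 36, 90, 180, 141, 1416/5, -186, 31036/35, …
ICs: h(0) = 0, h′(0) = 36.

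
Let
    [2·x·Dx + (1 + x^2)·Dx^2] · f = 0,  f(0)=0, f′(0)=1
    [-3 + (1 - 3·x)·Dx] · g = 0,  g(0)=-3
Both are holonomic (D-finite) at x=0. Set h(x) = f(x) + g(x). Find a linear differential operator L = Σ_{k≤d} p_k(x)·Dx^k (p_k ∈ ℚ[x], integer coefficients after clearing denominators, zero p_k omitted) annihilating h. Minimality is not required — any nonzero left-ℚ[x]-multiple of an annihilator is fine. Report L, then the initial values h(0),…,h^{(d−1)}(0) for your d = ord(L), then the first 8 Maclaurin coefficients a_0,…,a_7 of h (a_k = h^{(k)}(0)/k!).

L = (6 - 72·x - 18·x^2)·Dx + (-28 + 6·x - 60·x^2 - 18·x^3)·Dx^2 + (3 - 8·x - 8·x^3 - 3·x^4)·Dx^3  (order 3).
h: a_k = -3, -8, -27, -244/3, -243, -3644/5, -2187, -45928/7, …
ICs: h(0) = -3, h′(0) = -8, h′′(0) = -54.

f: a_k = 0, 1, 0, -1/3, 0, 1/5, 0, -1/7, …
g: a_k = -3, -9, -27, -81, -243, -729, -2187, -6561, …
Weyl lclm of L_f,L_g ⇒ L₀ (ord ≤ 3).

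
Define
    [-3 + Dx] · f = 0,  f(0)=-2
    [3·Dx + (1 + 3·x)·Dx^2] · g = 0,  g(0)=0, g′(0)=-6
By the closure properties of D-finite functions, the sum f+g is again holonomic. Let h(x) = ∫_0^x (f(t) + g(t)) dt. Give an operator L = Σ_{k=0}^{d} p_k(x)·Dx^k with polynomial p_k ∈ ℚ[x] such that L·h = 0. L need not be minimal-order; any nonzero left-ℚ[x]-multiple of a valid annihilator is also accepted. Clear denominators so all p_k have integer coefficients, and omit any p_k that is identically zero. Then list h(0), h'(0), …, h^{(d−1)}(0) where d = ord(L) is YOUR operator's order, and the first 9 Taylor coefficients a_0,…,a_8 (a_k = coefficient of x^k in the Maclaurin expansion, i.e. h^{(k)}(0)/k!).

L = (-27 - 27·x)·Dx^2 + (3 - 18·x - 27·x^2)·Dx^3 + (2 + 9·x + 9·x^2)·Dx^4  (order 4).
h: a_k = 0, -2, -6, 0, -27/4, 27/4, -135/8, 1377/40, -25029/320, …
ICs: h(0) = 0, h′(0) = -2, h′′(0) = -12, h′′′(0) = 0.

f: a_k = -2, -6, -9, -9, -27/4, -81/20, -81/40, -243/280, -729/2240, …
g: a_k = 0, -6, 9, -18, 81/2, -486/5, 243, -4374/7, 6561/4, …
Sum ⇒ L₀ = lclm(L_f,L_g) in ℚ(x)⟨Dx⟩.
∫: right-multiply L₀ by Dx.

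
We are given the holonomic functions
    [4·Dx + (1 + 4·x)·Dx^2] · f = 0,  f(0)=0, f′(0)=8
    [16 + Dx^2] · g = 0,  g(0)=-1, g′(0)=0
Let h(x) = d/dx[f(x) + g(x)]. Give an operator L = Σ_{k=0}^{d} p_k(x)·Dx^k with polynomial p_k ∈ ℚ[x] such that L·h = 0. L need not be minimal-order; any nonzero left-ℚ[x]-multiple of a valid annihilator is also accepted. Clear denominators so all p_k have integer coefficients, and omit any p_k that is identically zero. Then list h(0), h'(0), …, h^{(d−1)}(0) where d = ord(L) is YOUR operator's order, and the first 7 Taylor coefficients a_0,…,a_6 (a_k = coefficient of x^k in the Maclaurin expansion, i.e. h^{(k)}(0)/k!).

f: a_k = 0, 8, -16, 128/3, -128, 2048/5, -4096/3, …
g: a_k = -1, 0, 8, 0, -32/3, 0, 256/45, …
Weyl lclm of L_f,L_g ⇒ L₀ (ord ≤ 4).
Derive L from L₀ (diff closure).
L = (448 + 512·x + 1024·x^2) + (48 + 320·x + 768·x^2 + 1024·x^3)·Dx + (28 + 32·x + 64·x^2)·Dx^2 + (3 + 20·x + 48·x^2 + 64·x^3)·Dx^3  (order 3).
h: a_k = 8, -16, 128, -1664/3, 2048, -122368/15, 32768, …
ICs: h(0) = 8, h′(0) = -16, h′′(0) = 256.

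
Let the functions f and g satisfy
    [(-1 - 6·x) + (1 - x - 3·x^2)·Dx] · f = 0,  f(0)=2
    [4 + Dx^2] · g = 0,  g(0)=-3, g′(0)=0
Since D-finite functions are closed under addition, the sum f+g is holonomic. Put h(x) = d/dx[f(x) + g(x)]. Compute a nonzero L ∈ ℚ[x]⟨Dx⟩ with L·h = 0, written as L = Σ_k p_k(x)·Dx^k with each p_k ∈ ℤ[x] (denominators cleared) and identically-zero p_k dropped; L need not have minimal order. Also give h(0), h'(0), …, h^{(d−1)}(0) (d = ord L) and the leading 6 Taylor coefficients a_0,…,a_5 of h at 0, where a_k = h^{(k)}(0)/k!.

f: a_k = 2, 2, 8, 14, 38, 80, …
g: a_k = -3, 0, 6, 0, -2, 0, …
Sum ⇒ L₀ = lclm(L_f,L_g) in ℚ(x)⟨Dx⟩.
h=h₀': d/dx-closure on L₀ ⇒ L.
L = (976 + 5056·x + 17104·x^2 + 11760·x^3 + 18720·x^4 + 3888·x^5 + 3888·x^6) + (-92 - 516·x + 372·x^2 + 1232·x^3 + 2280·x^4 + 3240·x^5 + 1512·x^6 + 1296·x^7)·Dx + (244 + 1264·x + 4276·x^2 + 2940·x^3 + 4680·x^4 + 972·x^5 + 972·x^6)·Dx^2 + (-23 - 129·x + 93·x^2 + 308·x^3 + 570·x^4 + 810·x^5 + 378·x^6 + 324·x^7)·Dx^3  (order 3).
h: a_k = 2, 28, 42, 144, 400, 5828/5, …
ICs: h(0) = 2, h′(0) = 28, h′′(0) = 84.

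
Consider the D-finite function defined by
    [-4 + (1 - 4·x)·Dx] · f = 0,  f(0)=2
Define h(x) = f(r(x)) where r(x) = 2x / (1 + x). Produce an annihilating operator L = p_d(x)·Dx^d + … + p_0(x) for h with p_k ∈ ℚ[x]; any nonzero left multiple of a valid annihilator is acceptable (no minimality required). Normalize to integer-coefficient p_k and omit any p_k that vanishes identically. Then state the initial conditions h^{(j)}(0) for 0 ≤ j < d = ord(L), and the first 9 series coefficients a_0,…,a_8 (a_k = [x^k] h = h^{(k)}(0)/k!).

L = 8 + (-1 + 6·x + 7·x^2)·Dx  (order 1).
h: a_k = 2, 16, 112, 784, 5488, 38416, 268912, 1882384, 13176688, …
ICs: h(0) = 2.

f: a_k = 2, 8, 32, 128, 512, 2048, 8192, 32768, 131072, …
f∘r: x↦r, Dx↦Dx/r' in L_f ⇒ L₀.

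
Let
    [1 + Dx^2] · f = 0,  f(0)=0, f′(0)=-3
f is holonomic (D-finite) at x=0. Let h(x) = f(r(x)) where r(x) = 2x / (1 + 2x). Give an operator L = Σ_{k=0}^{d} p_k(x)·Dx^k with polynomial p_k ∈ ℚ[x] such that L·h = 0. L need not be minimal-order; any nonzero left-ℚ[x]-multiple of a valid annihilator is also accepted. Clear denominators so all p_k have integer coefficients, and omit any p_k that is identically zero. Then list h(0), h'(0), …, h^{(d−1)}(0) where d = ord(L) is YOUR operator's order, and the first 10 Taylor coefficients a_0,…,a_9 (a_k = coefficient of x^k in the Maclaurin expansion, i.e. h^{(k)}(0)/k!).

f: a_k = 0, -3, 0, 1/2, 0, -1/40, 0, 1/1680, 0, -1/120960, …
f∘r: x↦r, Dx↦Dx/r' in L_f ⇒ L₀.
L = 4 + (4 + 24·x + 48·x^2 + 32·x^3)·Dx + (1 + 8·x + 24·x^2 + 32·x^3 + 16·x^4)·Dx^2  (order 2).
h: a_k = 0, -6, 12, -20, 24, -4/5, -120, 55448/105, -25456/15, 896716/189, …
ICs: h(0) = 0, h′(0) = -6.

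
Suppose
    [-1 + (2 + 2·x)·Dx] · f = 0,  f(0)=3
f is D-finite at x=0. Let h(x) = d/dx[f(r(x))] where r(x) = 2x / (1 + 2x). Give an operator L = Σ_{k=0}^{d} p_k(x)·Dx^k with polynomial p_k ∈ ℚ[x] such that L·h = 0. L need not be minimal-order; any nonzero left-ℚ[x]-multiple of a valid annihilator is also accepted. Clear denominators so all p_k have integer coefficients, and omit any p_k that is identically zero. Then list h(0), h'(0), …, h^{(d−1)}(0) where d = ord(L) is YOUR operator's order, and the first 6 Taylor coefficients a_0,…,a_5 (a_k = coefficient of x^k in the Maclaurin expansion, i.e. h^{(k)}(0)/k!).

f: a_k = 3, 3/2, -3/8, 3/16, -15/128, 21/256, …
L₀ from L_f via x↦r, Dx↦r'^{-1}Dx.
h=h₀': d/dx-closure on L₀ ⇒ L.
L = (-5 - 16·x) + (-1 - 6·x - 8·x^2)·Dx  (order 1).
h: a_k = 3, -15, 117/2, -423/2, 5985/8, -21177/8, …
ICs: h(0) = 3.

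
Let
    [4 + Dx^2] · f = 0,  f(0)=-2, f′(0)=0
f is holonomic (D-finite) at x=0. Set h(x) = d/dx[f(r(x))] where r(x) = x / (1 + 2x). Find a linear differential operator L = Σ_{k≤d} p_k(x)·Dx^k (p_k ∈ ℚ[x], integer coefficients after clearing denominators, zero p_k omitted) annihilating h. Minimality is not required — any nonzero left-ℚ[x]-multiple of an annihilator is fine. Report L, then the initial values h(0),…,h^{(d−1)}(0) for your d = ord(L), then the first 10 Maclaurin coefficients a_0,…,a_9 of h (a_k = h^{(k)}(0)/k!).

L = (28 + 96·x + 96·x^2) + (12 + 72·x + 144·x^2 + 96·x^3)·Dx + (1 + 8·x + 24·x^2 + 32·x^3 + 16·x^4)·Dx^2  (order 2).
h: a_k = 0, 8, -48, 560/3, -1760/3, 24016/15, -19488/5, 534368/63, -562624/35, 68169616/2835, …
ICs: h(0) = 0, h′(0) = 8.

f: a_k = -2, 0, 4, 0, -4/3, 0, 8/45, 0, -4/315, 0, …
f∘r: x↦r, Dx↦Dx/r' in L_f ⇒ L₀.
h₀' ⇒ L via d/dx closure of L₀.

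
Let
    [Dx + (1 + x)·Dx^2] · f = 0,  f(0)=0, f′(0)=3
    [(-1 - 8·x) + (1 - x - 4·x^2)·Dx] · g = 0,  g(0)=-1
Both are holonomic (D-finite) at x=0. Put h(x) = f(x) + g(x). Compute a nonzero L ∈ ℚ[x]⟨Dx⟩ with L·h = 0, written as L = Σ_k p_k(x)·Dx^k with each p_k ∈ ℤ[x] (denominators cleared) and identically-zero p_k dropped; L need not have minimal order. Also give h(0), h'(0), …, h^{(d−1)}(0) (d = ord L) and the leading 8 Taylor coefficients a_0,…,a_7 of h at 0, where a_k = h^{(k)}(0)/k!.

f: a_k = 0, 3, -3/2, 1, -3/4, 3/5, -1/2, 3/7, …
g: a_k = -1, -1, -5, -9, -29, -65, -181, -441, …
L₀ := lclm(L_f,L_g); ord L₀ ≤ 2+1.
L = (-74 - 562·x - 1120·x^2 - 1728·x^3 - 768·x^4)·Dx + (-52 - 576·x - 1636·x^2 - 3264·x^3 - 3488·x^4 - 1280·x^5)·Dx^2 + (11 + 41·x + 53·x^2 - 185·x^3 - 704·x^4 - 752·x^5 - 256·x^6)·Dx^3  (order 3).
h: a_k = -1, 2, -13/2, -8, -119/4, -322/5, -363/2, -3084/7, …
ICs: h(0) = -1, h′(0) = 2, h′′(0) = -13.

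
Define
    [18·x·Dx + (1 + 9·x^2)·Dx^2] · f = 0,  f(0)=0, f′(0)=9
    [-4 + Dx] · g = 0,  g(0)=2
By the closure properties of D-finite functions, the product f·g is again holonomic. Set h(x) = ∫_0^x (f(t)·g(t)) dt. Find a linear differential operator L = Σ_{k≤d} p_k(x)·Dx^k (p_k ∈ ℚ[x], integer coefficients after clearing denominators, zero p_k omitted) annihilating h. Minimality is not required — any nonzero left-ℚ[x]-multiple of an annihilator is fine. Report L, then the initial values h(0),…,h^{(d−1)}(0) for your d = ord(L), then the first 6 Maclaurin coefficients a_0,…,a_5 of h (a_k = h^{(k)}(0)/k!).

L = (16 - 72·x + 144·x^2)·Dx + (-8 + 18·x - 72·x^2)·Dx^2 + (1 + 9·x^2)·Dx^3  (order 3).
h: a_k = 0, 0, 9, 24, 45/2, -24/5, …
ICs: h(0) = 0, h′(0) = 0, h′′(0) = 18.

f: a_k = 0, 9, 0, -27, 0, 729/5, …
g: a_k = 2, 8, 16, 64/3, 64/3, 256/15, …
Product ⇒ symmetric product L₀, ord ≤ 2.
∫: right-multiply L₀ by Dx.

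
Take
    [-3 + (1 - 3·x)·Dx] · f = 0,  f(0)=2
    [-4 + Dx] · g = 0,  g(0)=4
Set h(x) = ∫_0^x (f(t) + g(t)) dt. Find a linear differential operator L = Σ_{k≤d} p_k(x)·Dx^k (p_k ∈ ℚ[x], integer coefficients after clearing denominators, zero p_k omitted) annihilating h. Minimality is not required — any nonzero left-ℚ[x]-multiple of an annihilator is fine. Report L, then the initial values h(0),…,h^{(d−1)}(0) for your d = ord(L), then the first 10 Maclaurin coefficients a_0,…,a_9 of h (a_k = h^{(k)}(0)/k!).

L = (-24 - 144·x)·Dx + (2 + 96·x - 144·x^2)·Dx^2 + (1 - 15·x + 36·x^2)·Dx^3  (order 3).
h: a_k = 0, 6, 11, 50/3, 145/6, 614/15, 3901/45, 66634/315, 690953/1260, 4135478/2835, …
ICs: h(0) = 0, h′(0) = 6, h′′(0) = 22.

f: a_k = 2, 6, 18, 54, 162, 486, 1458, 4374, 13122, 39366, …
g: a_k = 4, 16, 32, 128/3, 128/3, 512/15, 1024/45, 4096/315, 2048/315, 8192/2835, …
L₀ := lclm(L_f,L_g); ord L₀ ≤ 1+1.
h=∫₀ˣh₀: take L = L₀·Dx.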